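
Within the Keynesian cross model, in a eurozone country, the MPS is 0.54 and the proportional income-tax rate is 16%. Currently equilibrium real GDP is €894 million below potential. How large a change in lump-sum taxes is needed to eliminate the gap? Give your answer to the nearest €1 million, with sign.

−€1,193 million

MPC = 1 − MPS = 1 − 0.54 = 0.46.
Spending multiplier = 1/(1 − c(1−t)) = 1/(1 − 0.46×0.84) = 1/0.6136 ≈ 1.63.
Tax multiplier = −c·k = −0.46/0.6136 ≈ −0.75. Need ΔY = +€894 million, so ΔT = ΔY/(−c·k) = −(+€894 million) × 0.6136 / 0.46 ≈ −€1,193 million.
The government should cut lump-sum taxes by €1,193 million.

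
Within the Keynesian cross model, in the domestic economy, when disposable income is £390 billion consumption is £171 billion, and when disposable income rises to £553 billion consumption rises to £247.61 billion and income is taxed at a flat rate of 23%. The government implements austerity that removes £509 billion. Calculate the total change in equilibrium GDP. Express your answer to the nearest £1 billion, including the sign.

−£798 billion

MPC = ΔC/ΔYd = (247.61 − 171)/(553 − 390) = 76.61/163 = 0.47.
Spending multiplier = 1/(1 − c(1−t)) = 1/(1 − 0.47×0.77) = 1/0.6381 ≈ 1.567.
ΔY = k × ΔG = (−£509 billion) / 0.6381 ≈ −£798 billion.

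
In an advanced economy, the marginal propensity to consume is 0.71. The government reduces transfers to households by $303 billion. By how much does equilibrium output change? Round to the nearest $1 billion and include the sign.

−$742 billion

The transfer change shifts disposable income by −$303 billion, so first-round consumption changes by c·ΔTR = 0.71 × (−$303 billion) = −$215.13 billion.
Expenditure multiplier = 1/(1 − MPC) = 1/(1 − 0.71) = 1/0.29 ≈ 3.448.
The transfer multiplier is c × k ≈ 2.448, so ΔY = k × (c·ΔTR) = (−$215.13 billion) / 0.29 ≈ −$742 billion.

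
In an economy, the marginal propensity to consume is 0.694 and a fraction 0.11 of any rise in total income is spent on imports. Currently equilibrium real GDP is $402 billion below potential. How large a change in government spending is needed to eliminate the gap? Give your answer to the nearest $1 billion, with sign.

+$167 billion

Spending multiplier = 1/(1 − c + m) = 1/(1 − 0.694 + 0.11) = 1/0.416 ≈ 2.404.
Need ΔY = +$402 billion, so ΔG = ΔY/k = (+$402 billion) × 0.416 ≈ +$167 billion.
The government should increase government spending by $167 billion.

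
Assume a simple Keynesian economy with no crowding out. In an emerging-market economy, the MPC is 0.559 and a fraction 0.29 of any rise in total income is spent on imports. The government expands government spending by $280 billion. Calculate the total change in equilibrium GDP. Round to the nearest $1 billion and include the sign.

+$383 billion

Government-spending multiplier = 1/(1 − c + m) = 1/(1 − 0.559 + 0.29) = 1/0.731 ≈ 1.368.
ΔY = k × ΔG = (+$280 billion) / 0.731 ≈ +$383 billion.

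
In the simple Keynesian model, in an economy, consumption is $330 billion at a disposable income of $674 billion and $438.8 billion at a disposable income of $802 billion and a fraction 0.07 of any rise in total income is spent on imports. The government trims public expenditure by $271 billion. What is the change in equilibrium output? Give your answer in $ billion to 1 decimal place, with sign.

MPC = ΔC/ΔYd = (438.8 − 330)/(802 − 674) = 108.8/128 = 0.85.
Expenditure multiplier = 1/(1 − c + m) = 1/(1 − 0.85 + 0.07) = 1/0.22 ≈ 4.545.
ΔY = k × ΔG = (−$271 billion) / 0.22 ≈ −$1,231.8 billion.

−$1,231.8 billion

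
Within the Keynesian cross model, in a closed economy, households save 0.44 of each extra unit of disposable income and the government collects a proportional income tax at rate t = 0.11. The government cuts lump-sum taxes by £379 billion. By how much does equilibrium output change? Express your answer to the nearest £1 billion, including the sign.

+£423 billion

MPC = 1 − MPS = 1 − 0.44 = 0.56.
A lump-sum tax change of −£379 billion shifts disposable income by +£379 billion; first-round consumption changes by −c × ΔT = −0.56 × (−£379 billion) = +£212.24 billion.
Expenditure multiplier = 1/(1 − c(1−t)) = 1/(1 − 0.56×0.89) = 1/0.5016 ≈ 1.994.
The tax multiplier is −c × k ≈ −1.116, so ΔY = k × (−c·ΔT) = (+£212.24 billion) / 0.5016 ≈ +£423 billion.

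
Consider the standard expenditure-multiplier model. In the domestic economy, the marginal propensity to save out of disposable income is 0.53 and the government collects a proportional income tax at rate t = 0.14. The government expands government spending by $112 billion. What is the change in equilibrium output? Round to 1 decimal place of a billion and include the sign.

MPC = 1 − MPS = 1 − 0.53 = 0.47.
Spending multiplier = 1/(1 − c(1−t)) = 1/(1 − 0.47×0.86) = 1/0.5958 ≈ 1.678.
ΔY = k × ΔG = (+$112 billion) / 0.5958 ≈ +$188 billion.

+$188.0 billion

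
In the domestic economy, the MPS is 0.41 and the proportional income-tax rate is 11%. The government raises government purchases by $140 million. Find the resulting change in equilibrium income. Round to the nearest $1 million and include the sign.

MPC = 1 − MPS = 1 − 0.41 = 0.59.
Spending multiplier = 1/(1 − c(1−t)) = 1/(1 − 0.59×0.89) = 1/0.4749 ≈ 2.106.
ΔY = k × ΔG = (+$140 million) / 0.4749 ≈ +$295 million.

+$295 million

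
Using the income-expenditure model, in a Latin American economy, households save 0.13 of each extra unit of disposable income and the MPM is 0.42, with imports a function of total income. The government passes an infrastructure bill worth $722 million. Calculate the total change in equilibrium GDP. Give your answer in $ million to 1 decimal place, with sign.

+$1,312.7 million

MPC = 1 − MPS = 1 − 0.13 = 0.87.
Expenditure multiplier = 1/(1 − c + m) = 1/(1 − 0.87 + 0.42) = 1/0.55 ≈ 1.818.
ΔY = k × ΔG = (+$722 million) / 0.55 ≈ +$1,312.7 million.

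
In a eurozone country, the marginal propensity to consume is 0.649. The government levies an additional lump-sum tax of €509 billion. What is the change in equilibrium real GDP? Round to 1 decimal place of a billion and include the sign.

−€941.1 billion

A lump-sum tax change of +€509 billion shifts disposable income by −€509 billion; first-round consumption changes by −c × ΔT = −0.649 × (+€509 billion) = −€330.341 billion.
Expenditure multiplier = 1/(1 − MPC) = 1/(1 − 0.649) = 1/0.351 ≈ 2.849.
The tax multiplier is −c × k ≈ −1.849, so ΔY = k × (−c·ΔT) = (−€330.341 billion) / 0.351 ≈ −€941.1 billion.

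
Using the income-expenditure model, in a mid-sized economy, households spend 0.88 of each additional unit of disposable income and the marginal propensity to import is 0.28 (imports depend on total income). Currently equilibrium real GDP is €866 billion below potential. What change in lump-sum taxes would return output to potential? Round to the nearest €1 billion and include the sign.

−€394 billion

Spending multiplier = 1/(1 − c + m) = 1/(1 − 0.88 + 0.28) = 1/0.4 = 2.5.
Tax multiplier = −c·k = −0.88/0.4 = −2.2. Need ΔY = +€866 billion, so ΔT = ΔY/(−c·k) = −(+€866 billion) × 0.4 / 0.88 ≈ −€394 billion.
The government should cut lump-sum taxes by €394 billion.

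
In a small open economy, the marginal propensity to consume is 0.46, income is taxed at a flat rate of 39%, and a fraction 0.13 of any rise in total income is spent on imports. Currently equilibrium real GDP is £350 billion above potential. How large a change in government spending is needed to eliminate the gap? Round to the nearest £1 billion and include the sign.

−£297 billion

Spending multiplier = 1/(1 − c(1−t) + m) = 1/(1 − 0.46×0.61 + 0.13) = 1/0.8494 ≈ 1.177.
Need ΔY = −£350 billion, so ΔG = ΔY/k = (−£350 billion) × 0.8494 ≈ −£297 billion.
The government should cut government spending by £297 billion.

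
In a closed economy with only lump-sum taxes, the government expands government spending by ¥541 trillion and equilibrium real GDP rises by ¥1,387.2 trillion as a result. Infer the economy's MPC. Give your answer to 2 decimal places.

Implied spending multiplier k = ΔY/ΔG = 1,387.2/541 ≈ 2.5641.
Since k = 1/(1 − MPC), MPC = 1 − 1/k = 1 − ΔG/ΔY = 1 − 541/1,387.2 ≈ 0.61.

0.61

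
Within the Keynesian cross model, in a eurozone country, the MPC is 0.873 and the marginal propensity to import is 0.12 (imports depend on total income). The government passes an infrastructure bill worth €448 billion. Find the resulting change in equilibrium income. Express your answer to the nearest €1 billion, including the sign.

+€1,814 billion

Government-spending multiplier = 1/(1 − c + m) = 1/(1 − 0.873 + 0.12) = 1/0.247 ≈ 4.049.
ΔY = k × ΔG = (+€448 billion) / 0.247 ≈ +€1,814 billion.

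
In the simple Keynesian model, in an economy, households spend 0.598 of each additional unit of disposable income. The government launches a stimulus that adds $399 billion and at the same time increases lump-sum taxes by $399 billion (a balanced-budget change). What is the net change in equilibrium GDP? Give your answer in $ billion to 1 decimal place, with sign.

Expenditure multiplier = 1/(1 − MPC) = 1/(1 − 0.598) = 1/0.402 ≈ 2.488.
ΔG contributes k·ΔG = (+$399 billion) / 0.402 ≈ +$992.5 billion.
ΔT of +$399 billion changes first-round spending by −c·ΔT = −$238.602 billion, contributing k·(−c·ΔT) = (−$238.602 billion) / 0.402 ≈ −$593.5 billion.
With ΔG = ΔT and no other leakages, the balanced-budget multiplier is 1, so ΔY = ΔG = +$399 billion.

+$399.0 billion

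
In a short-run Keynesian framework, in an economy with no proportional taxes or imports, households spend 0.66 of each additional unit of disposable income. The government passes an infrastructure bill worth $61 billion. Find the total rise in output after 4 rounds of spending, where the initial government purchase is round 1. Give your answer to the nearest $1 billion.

Round 1 adds ΔG = $61 billion; each later round is MPC = 0.66 times the previous.
After 4 rounds: 61 + 40.26 + 26.5716 + 17.537256 = ΔG·(1 − c^4)/(1 − c) = 61 × (1 − 0.18974736)/0.34 ≈ $145 billion.

$145 billion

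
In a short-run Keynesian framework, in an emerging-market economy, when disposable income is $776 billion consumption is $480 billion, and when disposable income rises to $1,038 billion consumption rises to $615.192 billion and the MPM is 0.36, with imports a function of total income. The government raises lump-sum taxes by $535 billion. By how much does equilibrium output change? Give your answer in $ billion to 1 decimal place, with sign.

MPC = ΔC/ΔYd = (615.192 − 480)/(1,038 − 776) = 135.192/262 = 0.516.
A lump-sum tax change of +$535 billion shifts disposable income by −$535 billion; first-round consumption changes by −c × ΔT = −0.516 × (+$535 billion) = −$276.06 billion.
Expenditure multiplier = 1/(1 − c + m) = 1/(1 − 0.516 + 0.36) = 1/0.844 ≈ 1.185.
The tax multiplier is −c × k ≈ −0.611, so ΔY = k × (−c·ΔT) = (−$276.06 billion) / 0.844 ≈ −$327.1 billion.

−$327.1 billion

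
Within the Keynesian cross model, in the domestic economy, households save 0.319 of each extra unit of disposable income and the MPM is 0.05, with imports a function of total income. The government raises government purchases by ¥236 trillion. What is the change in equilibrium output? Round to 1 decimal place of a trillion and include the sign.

+¥639.6 trillion

MPC = 1 − MPS = 1 − 0.319 = 0.681.
Spending multiplier = 1/(1 − c + m) = 1/(1 − 0.681 + 0.05) = 1/0.369 ≈ 2.71.
ΔY = k × ΔG = (+¥236 trillion) / 0.369 ≈ +¥639.6 trillion.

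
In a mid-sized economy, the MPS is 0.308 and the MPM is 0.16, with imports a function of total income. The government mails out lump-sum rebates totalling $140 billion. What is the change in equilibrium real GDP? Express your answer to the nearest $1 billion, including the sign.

+$207 billion

MPC = 1 − MPS = 1 − 0.308 = 0.692.
A lump-sum tax change of −$140 billion shifts disposable income by +$140 billion; first-round consumption changes by −c × ΔT = −0.692 × (−$140 billion) = +$96.88 billion.
Expenditure multiplier = 1/(1 − c + m) = 1/(1 − 0.692 + 0.16) = 1/0.468 ≈ 2.137.
The tax multiplier is −c × k ≈ −1.479, so ΔY = k × (−c·ΔT) = (+$96.88 billion) / 0.468 ≈ +$207 billion.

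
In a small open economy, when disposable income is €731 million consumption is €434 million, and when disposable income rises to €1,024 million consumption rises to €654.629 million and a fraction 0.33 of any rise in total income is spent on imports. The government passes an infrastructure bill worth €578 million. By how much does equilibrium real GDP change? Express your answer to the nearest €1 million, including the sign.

+€1,002 million

MPC = ΔC/ΔYd = (654.629 − 434)/(1,024 − 731) = 220.629/293 = 0.753.
Spending multiplier = 1/(1 − c + m) = 1/(1 − 0.753 + 0.33) = 1/0.577 ≈ 1.733.
ΔY = k × ΔG = (+€578 million) / 0.577 ≈ +€1,002 million.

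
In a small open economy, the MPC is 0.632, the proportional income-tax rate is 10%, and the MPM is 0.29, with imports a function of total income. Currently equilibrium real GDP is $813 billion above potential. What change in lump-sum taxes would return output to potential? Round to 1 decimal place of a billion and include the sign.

+$927.7 billion

Spending multiplier = 1/(1 − c(1−t) + m) = 1/(1 − 0.632×0.9 + 0.29) = 1/0.7212 ≈ 1.387.
Tax multiplier = −c·k = −0.632/0.7212 ≈ −0.876. Need ΔY = −$813 billion, so ΔT = ΔY/(−c·k) = −(−$813 billion) × 0.7212 / 0.632 ≈ +$927.7 billion.
The government should raise lump-sum taxes by $927.7 billion.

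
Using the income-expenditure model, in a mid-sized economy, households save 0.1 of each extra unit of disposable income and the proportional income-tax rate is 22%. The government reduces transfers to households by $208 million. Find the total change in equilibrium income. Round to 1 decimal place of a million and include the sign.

−$628.2 million

MPC = 1 − MPS = 1 − 0.1 = 0.9.
The transfer change shifts disposable income by −$208 million, so first-round consumption changes by c·ΔTR = 0.9 × (−$208 million) = −$187.2 million.
Expenditure multiplier = 1/(1 − c(1−t)) = 1/(1 − 0.9×0.78) = 1/0.298 ≈ 3.356.
The transfer multiplier is c × k ≈ 3.02, so ΔY = k × (c·ΔTR) = (−$187.2 million) / 0.298 ≈ −$628.2 million.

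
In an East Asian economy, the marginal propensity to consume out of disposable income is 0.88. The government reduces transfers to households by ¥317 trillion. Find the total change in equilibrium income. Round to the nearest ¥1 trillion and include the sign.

−¥2,325 trillion

The transfer change shifts disposable income by −¥317 trillion, so first-round consumption changes by c·ΔTR = 0.88 × (−¥317 trillion) = −¥278.96 trillion.
Expenditure multiplier = 1/(1 − MPC) = 1/(1 − 0.88) = 1/0.12 ≈ 8.333.
The transfer multiplier is c × k ≈ 7.333, so ΔY = k × (c·ΔTR) = (−¥278.96 trillion) / 0.12 ≈ −¥2,325 trillion.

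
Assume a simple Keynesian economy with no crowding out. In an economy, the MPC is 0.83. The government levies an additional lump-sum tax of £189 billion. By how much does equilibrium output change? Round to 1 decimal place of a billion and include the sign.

A lump-sum tax change of +£189 billion shifts disposable income by −£189 billion; first-round consumption changes by −c × ΔT = −0.83 × (+£189 billion) = −£156.87 billion.
Expenditure multiplier = 1/(1 − MPC) = 1/(1 − 0.83) = 1/0.17 ≈ 5.882.
The tax multiplier is −c × k ≈ −4.882, so ΔY = k × (−c·ΔT) = (−£156.87 billion) / 0.17 ≈ −£922.8 billion.

−£922.8 billion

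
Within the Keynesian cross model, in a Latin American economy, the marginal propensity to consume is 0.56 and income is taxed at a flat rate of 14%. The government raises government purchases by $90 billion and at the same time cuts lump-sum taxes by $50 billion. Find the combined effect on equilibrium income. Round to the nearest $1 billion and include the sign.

+$228 billion

Expenditure multiplier = 1/(1 − c(1−t)) = 1/(1 − 0.56×0.86) = 1/0.5184 ≈ 1.929.
ΔG contributes k·ΔG = (+$90 billion) / 0.5184 ≈ +$173.6 billion.
ΔT of −$50 billion changes first-round spending by −c·ΔT = +$28 billion, contributing k·(−c·ΔT) = (+$28 billion) / 0.5184 ≈ +$54 billion.
Net ΔY = k(ΔG − c·ΔT) = (+$118 billion) / 0.5184 ≈ +$228 billion.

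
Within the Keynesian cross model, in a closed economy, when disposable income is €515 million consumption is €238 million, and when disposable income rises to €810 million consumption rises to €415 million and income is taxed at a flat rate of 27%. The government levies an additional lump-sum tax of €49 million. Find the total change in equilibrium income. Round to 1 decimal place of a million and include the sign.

−€52.3 million

MPC = ΔC/ΔYd = (415 − 238)/(810 − 515) = 177/295 = 0.6.
A lump-sum tax change of +€49 million shifts disposable income by −€49 million; first-round consumption changes by −c × ΔT = −0.6 × (+€49 million) = −€29.4 million.
Expenditure multiplier = 1/(1 − c(1−t)) = 1/(1 − 0.6×0.73) = 1/0.562 ≈ 1.779.
The tax multiplier is −c × k ≈ −1.068, so ΔY = k × (−c·ΔT) = (−€29.4 million) / 0.562 ≈ −€52.3 million.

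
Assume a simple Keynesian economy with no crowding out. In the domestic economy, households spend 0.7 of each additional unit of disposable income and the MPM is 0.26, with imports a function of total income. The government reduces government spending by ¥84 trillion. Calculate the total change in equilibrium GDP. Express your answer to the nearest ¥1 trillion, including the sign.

−¥150 trillion

Government-spending multiplier = 1/(1 − c + m) = 1/(1 − 0.7 + 0.26) = 1/0.56 ≈ 1.786.
ΔY = k × ΔG = (−¥84 trillion) / 0.56 = −¥150 trillion.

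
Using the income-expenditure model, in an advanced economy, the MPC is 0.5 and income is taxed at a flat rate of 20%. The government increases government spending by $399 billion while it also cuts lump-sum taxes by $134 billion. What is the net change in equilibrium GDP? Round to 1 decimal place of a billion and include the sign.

Expenditure multiplier = 1/(1 − c(1−t)) = 1/(1 − 0.5×0.8) = 1/0.6 ≈ 1.667.
ΔG contributes k·ΔG = (+$399 billion) / 0.6 = +$665 billion.
ΔT of −$134 billion changes first-round spending by −c·ΔT = +$67 billion, contributing k·(−c·ΔT) = (+$67 billion) / 0.6 ≈ +$111.7 billion.
Net ΔY = k(ΔG − c·ΔT) = (+$466 billion) / 0.6 ≈ +$776.7 billion.

+$776.7 billion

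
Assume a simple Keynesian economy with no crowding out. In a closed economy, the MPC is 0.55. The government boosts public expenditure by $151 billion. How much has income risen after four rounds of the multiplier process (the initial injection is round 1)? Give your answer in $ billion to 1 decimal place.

$304.9 billion

Round 1 adds ΔG = $151 billion; each later round is MPC = 0.55 times the previous.
After 4 rounds: 151 + 83.05 + 45.6775 + 25.122625 = ΔG·(1 − c^4)/(1 − c) = 151 × (1 − 0.09150625)/0.45 ≈ $304.9 billion.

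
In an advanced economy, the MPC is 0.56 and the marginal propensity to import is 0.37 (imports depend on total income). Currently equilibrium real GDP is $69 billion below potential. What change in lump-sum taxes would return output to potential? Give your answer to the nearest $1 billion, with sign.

Spending multiplier = 1/(1 − c + m) = 1/(1 − 0.56 + 0.37) = 1/0.81 ≈ 1.235.
Tax multiplier = −c·k = −0.56/0.81 ≈ −0.691. Need ΔY = +$69 billion, so ΔT = ΔY/(−c·k) = −(+$69 billion) × 0.81 / 0.56 ≈ −$100 billion.
The government should cut lump-sum taxes by $100 billion.

−$100 billion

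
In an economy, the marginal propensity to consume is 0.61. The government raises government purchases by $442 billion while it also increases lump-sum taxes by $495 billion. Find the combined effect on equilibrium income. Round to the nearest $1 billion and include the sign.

+$359 billion

Expenditure multiplier = 1/(1 − MPC) = 1/(1 − 0.61) = 1/0.39 ≈ 2.564.
ΔG contributes k·ΔG = (+$442 billion) / 0.39 ≈ +$1,133.3 billion.
ΔT of +$495 billion changes first-round spending by −c·ΔT = −$301.95 billion, contributing k·(−c·ΔT) = (−$301.95 billion) / 0.39 ≈ −$774.2 billion.
Net ΔY = k(ΔG − c·ΔT) = (+$140.05 billion) / 0.39 ≈ +$359 billion.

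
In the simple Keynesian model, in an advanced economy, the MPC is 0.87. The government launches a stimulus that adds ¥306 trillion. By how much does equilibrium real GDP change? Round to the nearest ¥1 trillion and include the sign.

+¥2,354 trillion

Spending multiplier = 1/(1 − MPC) = 1/(1 − 0.87) = 1/0.13 ≈ 7.692.
ΔY = k × ΔG = (+¥306 trillion) / 0.13 ≈ +¥2,354 trillion.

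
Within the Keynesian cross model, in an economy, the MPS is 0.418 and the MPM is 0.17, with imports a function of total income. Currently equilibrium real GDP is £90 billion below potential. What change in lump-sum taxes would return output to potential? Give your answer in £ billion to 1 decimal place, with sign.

MPC = 1 − MPS = 1 − 0.418 = 0.582.
Spending multiplier = 1/(1 − c + m) = 1/(1 − 0.582 + 0.17) = 1/0.588 ≈ 1.701.
Tax multiplier = −c·k = −0.582/0.588 ≈ −0.99. Need ΔY = +£90 billion, so ΔT = ΔY/(−c·k) = −(+£90 billion) × 0.588 / 0.582 ≈ −£90.9 billion.
The government should cut lump-sum taxes by £90.9 billion.

−£90.9 billion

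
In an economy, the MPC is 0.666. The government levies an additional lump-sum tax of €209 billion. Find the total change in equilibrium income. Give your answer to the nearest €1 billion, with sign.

−€417 billion

A lump-sum tax change of +€209 billion shifts disposable income by −€209 billion; first-round consumption changes by −c × ΔT = −0.666 × (+€209 billion) = −€139.194 billion.
Expenditure multiplier = 1/(1 − MPC) = 1/(1 − 0.666) = 1/0.334 ≈ 2.994.
The tax multiplier is −c × k ≈ −1.994, so ΔY = k × (−c·ΔT) = (−€139.194 billion) / 0.334 ≈ −€417 billion.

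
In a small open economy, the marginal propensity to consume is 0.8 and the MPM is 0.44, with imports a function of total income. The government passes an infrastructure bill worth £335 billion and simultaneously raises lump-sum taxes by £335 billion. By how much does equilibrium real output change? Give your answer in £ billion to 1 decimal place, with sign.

Expenditure multiplier = 1/(1 − c + m) = 1/(1 − 0.8 + 0.44) = 1/0.64 ≈ 1.563.
ΔG contributes k·ΔG = (+£335 billion) / 0.64 ≈ +£523.4 billion.
ΔT of +£335 billion changes first-round spending by −c·ΔT = −£268 billion, contributing k·(−c·ΔT) = (−£268 billion) / 0.64 ≈ −£418.8 billion.
Net ΔY = k(ΔG − c·ΔT) = (+£67 billion) / 0.64 ≈ +£104.7 billion.

+£104.7 billion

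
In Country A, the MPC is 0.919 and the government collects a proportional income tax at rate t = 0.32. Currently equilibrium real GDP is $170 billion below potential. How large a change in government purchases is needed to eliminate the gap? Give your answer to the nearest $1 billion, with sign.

Spending multiplier = 1/(1 − c(1−t)) = 1/(1 − 0.919×0.68) = 1/0.37508 ≈ 2.666.
Need ΔY = +$170 billion, so ΔG = ΔY/k = (+$170 billion) × 0.37508 ≈ +$64 billion.
The government should increase government purchases by $64 billion.

+$64 billion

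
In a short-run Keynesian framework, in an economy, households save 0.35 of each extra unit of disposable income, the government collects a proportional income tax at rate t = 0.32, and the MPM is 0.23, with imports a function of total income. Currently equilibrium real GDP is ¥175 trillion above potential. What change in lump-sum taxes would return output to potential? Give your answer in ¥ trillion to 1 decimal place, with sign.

MPC = 1 − MPS = 1 − 0.35 = 0.65.
Spending multiplier = 1/(1 − c(1−t) + m) = 1/(1 − 0.65×0.68 + 0.23) = 1/0.788 ≈ 1.269.
Tax multiplier = −c·k = −0.65/0.788 ≈ −0.825. Need ΔY = −¥175 trillion, so ΔT = ΔY/(−c·k) = −(−¥175 trillion) × 0.788 / 0.65 ≈ +¥212.2 trillion.
The government should raise lump-sum taxes by ¥212.2 trillion.

+¥212.2 trillion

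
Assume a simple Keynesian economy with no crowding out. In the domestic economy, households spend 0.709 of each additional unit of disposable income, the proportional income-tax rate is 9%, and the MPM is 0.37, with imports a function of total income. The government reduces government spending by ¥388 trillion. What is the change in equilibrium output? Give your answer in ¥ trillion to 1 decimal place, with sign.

−¥535.3 trillion

Spending multiplier = 1/(1 − c(1−t) + m) = 1/(1 − 0.709×0.91 + 0.37) = 1/0.72481 ≈ 1.38.
ΔY = k × ΔG = (−¥388 trillion) / 0.72481 ≈ −¥535.3 trillion.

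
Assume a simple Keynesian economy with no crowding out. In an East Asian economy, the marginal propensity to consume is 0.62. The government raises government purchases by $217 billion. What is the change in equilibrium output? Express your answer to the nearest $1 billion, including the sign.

Spending multiplier = 1/(1 − MPC) = 1/(1 − 0.62) = 1/0.38 ≈ 2.632.
ΔY = k × ΔG = (+$217 billion) / 0.38 ≈ +$571 billion.

+$571 billion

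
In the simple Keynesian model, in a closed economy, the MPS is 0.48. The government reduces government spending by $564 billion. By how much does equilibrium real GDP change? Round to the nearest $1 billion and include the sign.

−$1,175 billion

MPC = 1 − MPS = 1 − 0.48 = 0.52.
Spending multiplier = 1/(1 − MPC) = 1/(1 − 0.52) = 1/0.48 ≈ 2.083.
ΔY = k × ΔG = (−$564 billion) / 0.48 = −$1,175 billion.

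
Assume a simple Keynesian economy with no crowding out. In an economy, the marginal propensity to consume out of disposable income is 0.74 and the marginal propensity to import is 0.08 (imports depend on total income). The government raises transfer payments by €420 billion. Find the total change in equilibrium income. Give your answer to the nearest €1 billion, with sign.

+€914 billion

The transfer change shifts disposable income by +€420 billion, so first-round consumption changes by c·ΔTR = 0.74 × (+€420 billion) = +€310.8 billion.
Expenditure multiplier = 1/(1 − c + m) = 1/(1 − 0.74 + 0.08) = 1/0.34 ≈ 2.941.
The transfer multiplier is c × k ≈ 2.176, so ΔY = k × (c·ΔTR) = (+€310.8 billion) / 0.34 ≈ +€914 billion.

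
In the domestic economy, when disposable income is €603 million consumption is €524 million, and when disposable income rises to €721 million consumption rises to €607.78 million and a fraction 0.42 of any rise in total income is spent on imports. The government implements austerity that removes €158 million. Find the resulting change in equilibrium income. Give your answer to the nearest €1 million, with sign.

−€223 million

MPC = ΔC/ΔYd = (607.78 − 524)/(721 − 603) = 83.78/118 = 0.71.
Expenditure multiplier = 1/(1 − c + m) = 1/(1 − 0.71 + 0.42) = 1/0.71 ≈ 1.408.
ΔY = k × ΔG = (−€158 million) / 0.71 ≈ −€223 million.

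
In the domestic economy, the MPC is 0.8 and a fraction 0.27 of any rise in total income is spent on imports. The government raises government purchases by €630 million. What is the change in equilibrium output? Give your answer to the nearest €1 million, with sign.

+€1,340 million

Expenditure multiplier = 1/(1 − c + m) = 1/(1 − 0.8 + 0.27) = 1/0.47 ≈ 2.128.
ΔY = k × ΔG = (+€630 million) / 0.47 ≈ +€1,340 million.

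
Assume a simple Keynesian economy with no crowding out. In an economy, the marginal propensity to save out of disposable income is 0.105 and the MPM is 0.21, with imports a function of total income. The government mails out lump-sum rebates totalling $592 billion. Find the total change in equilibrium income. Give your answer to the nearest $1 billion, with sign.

MPC = 1 − MPS = 1 − 0.105 = 0.895.
A lump-sum tax change of −$592 billion shifts disposable income by +$592 billion; first-round consumption changes by −c × ΔT = −0.895 × (−$592 billion) = +$529.84 billion.
Expenditure multiplier = 1/(1 − c + m) = 1/(1 − 0.895 + 0.21) = 1/0.315 ≈ 3.175.
The tax multiplier is −c × k ≈ −2.841, so ΔY = k × (−c·ΔT) = (+$529.84 billion) / 0.315 ≈ +$1,682 billion.

+$1,682 billion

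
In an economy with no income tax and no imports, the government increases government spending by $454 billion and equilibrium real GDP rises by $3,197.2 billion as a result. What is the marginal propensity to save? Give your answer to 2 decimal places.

0.14

Implied spending multiplier k = ΔY/ΔG = 3,197.2/454 ≈ 7.0423.
Since k = 1/(1 − MPC), MPC = 1 − 1/k = 1 − ΔG/ΔY = 1 − 454/3,197.2 ≈ 0.86.
MPS = 1 − MPC = 0.14.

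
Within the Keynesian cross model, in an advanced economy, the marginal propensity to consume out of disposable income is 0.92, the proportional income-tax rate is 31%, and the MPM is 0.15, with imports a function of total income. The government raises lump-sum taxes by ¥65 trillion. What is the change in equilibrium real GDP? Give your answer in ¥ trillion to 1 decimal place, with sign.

−¥116.1 trillion

A lump-sum tax change of +¥65 trillion shifts disposable income by −¥65 trillion; first-round consumption changes by −c × ΔT = −0.92 × (+¥65 trillion) = −¥59.8 trillion.
Expenditure multiplier = 1/(1 − c(1−t) + m) = 1/(1 − 0.92×0.69 + 0.15) = 1/0.5152 ≈ 1.941.
The tax multiplier is −c × k ≈ −1.786, so ΔY = k × (−c·ΔT) = (−¥59.8 trillion) / 0.5152 ≈ −¥116.1 trillion.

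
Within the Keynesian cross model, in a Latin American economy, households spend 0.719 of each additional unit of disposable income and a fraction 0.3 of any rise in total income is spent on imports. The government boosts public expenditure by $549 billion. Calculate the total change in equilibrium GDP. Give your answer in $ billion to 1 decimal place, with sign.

+$944.9 billion

Spending multiplier = 1/(1 − c + m) = 1/(1 − 0.719 + 0.3) = 1/0.581 ≈ 1.721.
ΔY = k × ΔG = (+$549 billion) / 0.581 ≈ +$944.9 billion.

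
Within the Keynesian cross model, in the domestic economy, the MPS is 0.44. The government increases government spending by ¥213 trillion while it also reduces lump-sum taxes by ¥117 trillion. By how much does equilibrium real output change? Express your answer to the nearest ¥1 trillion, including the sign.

MPC = 1 − MPS = 1 − 0.44 = 0.56.
Expenditure multiplier = 1/(1 − MPC) = 1/(1 − 0.56) = 1/0.44 ≈ 2.273.
ΔG contributes k·ΔG = (+¥213 trillion) / 0.44 ≈ +¥484.1 trillion.
ΔT of −¥117 trillion changes first-round spending by −c·ΔT = +¥65.52 trillion, contributing k·(−c·ΔT) = (+¥65.52 trillion) / 0.44 ≈ +¥148.9 trillion.
Net ΔY = k(ΔG − c·ΔT) = (+¥278.52 trillion) / 0.44 = +¥633 trillion.

+¥633 trillion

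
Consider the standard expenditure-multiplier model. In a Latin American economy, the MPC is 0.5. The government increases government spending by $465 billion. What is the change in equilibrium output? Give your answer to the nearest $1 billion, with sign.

Spending multiplier = 1/(1 − MPC) = 1/(1 − 0.5) = 1/0.5 = 2.
ΔY = k × ΔG = (+$465 billion) / 0.5 = +$930 billion.

+$930 billion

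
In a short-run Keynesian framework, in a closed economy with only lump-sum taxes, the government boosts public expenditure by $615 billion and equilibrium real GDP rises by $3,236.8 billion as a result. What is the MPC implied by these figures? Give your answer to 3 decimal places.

Implied spending multiplier k = ΔY/ΔG = 3,236.8/615 ≈ 5.2631.
Since k = 1/(1 − MPC), MPC = 1 − 1/k = 1 − ΔG/ΔY = 1 − 615/3,236.8 ≈ 0.810.

0.810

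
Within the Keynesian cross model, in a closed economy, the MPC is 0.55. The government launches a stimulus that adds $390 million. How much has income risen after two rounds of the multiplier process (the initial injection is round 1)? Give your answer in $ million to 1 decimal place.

Round 1 adds ΔG = $390 million; each later round is MPC = 0.55 times the previous.
After 2 rounds: 390 + 214.5 = ΔG·(1 − c^2)/(1 − c) = 390 × (1 − 0.3025)/0.45 = $604.5 million.

$604.5 million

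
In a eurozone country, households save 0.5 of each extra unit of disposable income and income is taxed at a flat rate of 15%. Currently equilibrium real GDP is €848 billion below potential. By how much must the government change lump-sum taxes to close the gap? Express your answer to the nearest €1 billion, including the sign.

−€975 billion

MPC = 1 − MPS = 1 − 0.5 = 0.5.
Spending multiplier = 1/(1 − c(1−t)) = 1/(1 − 0.5×0.85) = 1/0.575 ≈ 1.739.
Tax multiplier = −c·k = −0.5/0.575 ≈ −0.87. Need ΔY = +€848 billion, so ΔT = ΔY/(−c·k) = −(+€848 billion) × 0.575 / 0.5 ≈ −€975 billion.
The government should cut lump-sum taxes by €975 billion.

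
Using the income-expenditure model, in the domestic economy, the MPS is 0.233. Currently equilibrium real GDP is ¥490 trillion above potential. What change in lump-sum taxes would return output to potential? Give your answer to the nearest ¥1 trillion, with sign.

+¥149 trillion

MPC = 1 − MPS = 1 − 0.233 = 0.767.
Spending multiplier = 1/(1 − MPC) = 1/(1 − 0.767) = 1/0.233 ≈ 4.292.
Tax multiplier = −c·k = −0.767/0.233 ≈ −3.292. Need ΔY = −¥490 trillion, so ΔT = ΔY/(−c·k) = −(−¥490 trillion) × 0.233 / 0.767 ≈ +¥149 trillion.
The government should raise lump-sum taxes by ¥149 trillion.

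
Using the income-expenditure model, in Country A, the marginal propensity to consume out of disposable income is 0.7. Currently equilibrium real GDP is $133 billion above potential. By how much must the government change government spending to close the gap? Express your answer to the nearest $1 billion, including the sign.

−$40 billion

Spending multiplier = 1/(1 − MPC) = 1/(1 − 0.7) = 1/0.3 ≈ 3.333.
Need ΔY = −$133 billion, so ΔG = ΔY/k = (−$133 billion) × 0.3 ≈ −$40 billion.
The government should cut government spending by $40 billion.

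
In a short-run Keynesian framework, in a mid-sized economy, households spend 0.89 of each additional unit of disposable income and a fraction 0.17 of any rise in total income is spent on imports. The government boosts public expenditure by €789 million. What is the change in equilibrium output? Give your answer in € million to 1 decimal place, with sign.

+€2,817.9 million

Government-spending multiplier = 1/(1 − c + m) = 1/(1 − 0.89 + 0.17) = 1/0.28 ≈ 3.571.
ΔY = k × ΔG = (+€789 million) / 0.28 ≈ +€2,817.9 million.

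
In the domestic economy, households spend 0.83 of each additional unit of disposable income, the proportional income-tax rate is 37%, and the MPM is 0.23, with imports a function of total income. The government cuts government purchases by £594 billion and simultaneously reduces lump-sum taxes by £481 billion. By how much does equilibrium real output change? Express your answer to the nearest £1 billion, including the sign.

−£275 billion

Expenditure multiplier = 1/(1 − c(1−t) + m) = 1/(1 − 0.83×0.63 + 0.23) = 1/0.7071 ≈ 1.414.
ΔG contributes k·ΔG = (−£594 billion) / 0.7071 ≈ −£840.1 billion.
ΔT of −£481 billion changes first-round spending by −c·ΔT = +£399.23 billion, contributing k·(−c·ΔT) = (+£399.23 billion) / 0.7071 ≈ +£564.6 billion.
Net ΔY = k(ΔG − c·ΔT) = (−£194.77 billion) / 0.7071 ≈ −£275 billion.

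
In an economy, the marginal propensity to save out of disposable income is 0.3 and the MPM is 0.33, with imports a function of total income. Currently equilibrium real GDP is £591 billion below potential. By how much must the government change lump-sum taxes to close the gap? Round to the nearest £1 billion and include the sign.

−£532 billion

MPC = 1 − MPS = 1 − 0.3 = 0.7.
Spending multiplier = 1/(1 − c + m) = 1/(1 − 0.7 + 0.33) = 1/0.63 ≈ 1.587.
Tax multiplier = −c·k = −0.7/0.63 ≈ −1.111. Need ΔY = +£591 billion, so ΔT = ΔY/(−c·k) = −(+£591 billion) × 0.63 / 0.7 ≈ −£532 billion.
The government should cut lump-sum taxes by £532 billion.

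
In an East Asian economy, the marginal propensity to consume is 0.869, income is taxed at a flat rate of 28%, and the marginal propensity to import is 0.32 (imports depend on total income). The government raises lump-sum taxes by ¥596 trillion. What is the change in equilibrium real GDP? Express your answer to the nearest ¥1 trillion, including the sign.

A lump-sum tax change of +¥596 trillion shifts disposable income by −¥596 trillion; first-round consumption changes by −c × ΔT = −0.869 × (+¥596 trillion) = −¥517.924 trillion.
Expenditure multiplier = 1/(1 − c(1−t) + m) = 1/(1 − 0.869×0.72 + 0.32) = 1/0.69432 ≈ 1.44.
The tax multiplier is −c × k ≈ −1.252, so ΔY = k × (−c·ΔT) = (−¥517.924 trillion) / 0.69432 ≈ −¥746 trillion.

−¥746 trillion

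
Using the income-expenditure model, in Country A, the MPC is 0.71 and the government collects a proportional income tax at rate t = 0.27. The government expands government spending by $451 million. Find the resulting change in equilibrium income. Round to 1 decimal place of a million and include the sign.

Spending multiplier = 1/(1 − c(1−t)) = 1/(1 − 0.71×0.73) = 1/0.4817 ≈ 2.076.
ΔY = k × ΔG = (+$451 million) / 0.4817 ≈ +$936.3 million.

+$936.3 million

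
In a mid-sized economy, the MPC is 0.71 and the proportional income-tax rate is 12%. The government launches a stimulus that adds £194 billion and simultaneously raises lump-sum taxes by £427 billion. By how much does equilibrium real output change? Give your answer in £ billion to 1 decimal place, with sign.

−£291.0 billion

Expenditure multiplier = 1/(1 − c(1−t)) = 1/(1 − 0.71×0.88) = 1/0.3752 ≈ 2.665.
ΔG contributes k·ΔG = (+£194 billion) / 0.3752 ≈ +£517.1 billion.
ΔT of +£427 billion changes first-round spending by −c·ΔT = −£303.17 billion, contributing k·(−c·ΔT) = (−£303.17 billion) / 0.3752 ≈ −£808 billion.
Net ΔY = k(ΔG − c·ΔT) = (−£109.17 billion) / 0.3752 ≈ −£291 billion.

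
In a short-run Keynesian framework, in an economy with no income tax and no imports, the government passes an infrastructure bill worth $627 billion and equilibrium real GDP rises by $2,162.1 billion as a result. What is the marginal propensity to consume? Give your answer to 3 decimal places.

0.710

Implied spending multiplier k = ΔY/ΔG = 2,162.1/627 ≈ 3.4483.
Since k = 1/(1 − MPC), MPC = 1 − 1/k = 1 − ΔG/ΔY = 1 − 627/2,162.1 ≈ 0.710.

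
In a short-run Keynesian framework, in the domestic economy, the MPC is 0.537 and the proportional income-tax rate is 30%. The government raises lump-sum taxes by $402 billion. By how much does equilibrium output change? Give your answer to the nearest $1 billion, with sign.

−$346 billion

A lump-sum tax change of +$402 billion shifts disposable income by −$402 billion; first-round consumption changes by −c × ΔT = −0.537 × (+$402 billion) = −$215.874 billion.
Expenditure multiplier = 1/(1 − c(1−t)) = 1/(1 − 0.537×0.7) = 1/0.6241 ≈ 1.602.
The tax multiplier is −c × k ≈ −0.86, so ΔY = k × (−c·ΔT) = (−$215.874 billion) / 0.6241 ≈ −$346 billion.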